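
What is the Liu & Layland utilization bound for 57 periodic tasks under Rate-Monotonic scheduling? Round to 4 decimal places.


Compute 2^(1/57) = 1.0122347161
Subtract 1: 1.0122347161 - 1 = 0.0122347161
Multiply by n: 57 * 0.0122347161 = 0.6973788177
Round to 4 dp: 0.6974

0.6974


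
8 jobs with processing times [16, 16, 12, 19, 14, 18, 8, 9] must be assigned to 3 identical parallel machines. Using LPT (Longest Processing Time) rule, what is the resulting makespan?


Sort jobs in decreasing order (LPT): [19, 18, 16, 16, 14, 12, 9, 8]
Assign each job to the least loaded machine:
  Machine 1: jobs [19, 12, 9], load = 40
  Machine 2: jobs [18, 14, 8], load = 40
  Machine 3: jobs [16, 16], load = 32
Makespan = max load = 40

40


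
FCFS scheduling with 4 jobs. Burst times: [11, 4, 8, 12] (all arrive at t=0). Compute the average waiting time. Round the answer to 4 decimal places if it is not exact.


FCFS order (as given): [11, 4, 8, 12]
Waiting times:
  Job 1: wait = 0
  Job 2: wait = 11
  Job 3: wait = 15
  Job 4: wait = 23
Sum of waiting times = 49
Average waiting time = 49/4 = 12.25

12.25


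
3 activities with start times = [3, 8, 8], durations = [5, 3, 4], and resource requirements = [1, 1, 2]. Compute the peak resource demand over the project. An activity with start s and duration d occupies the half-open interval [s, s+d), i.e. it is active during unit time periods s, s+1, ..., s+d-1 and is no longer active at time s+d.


Each activity i is active on [start_i, start_i + duration_i).
Compute total resource usage per time slot:
  t=0: active resources = [], total = 0
  t=1: active resources = [], total = 0
  t=2: active resources = [], total = 0
  t=3: active resources = [1], total = 1
  t=4: active resources = [1], total = 1
  t=5: active resources = [1], total = 1
  t=6: active resources = [1], total = 1
  t=7: active resources = [1], total = 1
  t=8: active resources = [1, 2], total = 3
  t=9: active resources = [1, 2], total = 3
  t=10: active resources = [1, 2], total = 3
  t=11: active resources = [2], total = 2
Peak resource demand = 3

3


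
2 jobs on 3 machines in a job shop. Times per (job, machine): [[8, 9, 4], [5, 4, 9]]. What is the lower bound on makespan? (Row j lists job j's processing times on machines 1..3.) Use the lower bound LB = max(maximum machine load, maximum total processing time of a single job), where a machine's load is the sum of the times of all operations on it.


Machine loads:
  Machine 1: 8 + 5 = 13
  Machine 2: 9 + 4 = 13
  Machine 3: 4 + 9 = 13
Max machine load = 13
Job totals:
  Job 1: 21
  Job 2: 18
Max job total = 21
Lower bound = max(13, 21) = 21

21


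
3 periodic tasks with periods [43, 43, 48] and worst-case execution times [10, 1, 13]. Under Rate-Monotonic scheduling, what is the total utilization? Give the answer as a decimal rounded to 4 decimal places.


Compute individual utilizations (exact fractions):
  Task 1: C/T = 10/43 (approx. 0.2326)
  Task 2: C/T = 1/43 (approx. 0.0233)
  Task 3: C/T = 13/48 (approx. 0.2708)
Total utilization U = 10/43 + 1/43 + 13/48 = 1087/2064
Rounded to 4 decimal places: U = 0.5266
RM (Liu & Layland) bound for 3 tasks = 0.779763; compare with U = 1087/2064 (approx. 0.526647)
U <= bound, so schedulable by RM sufficient condition.

0.5266


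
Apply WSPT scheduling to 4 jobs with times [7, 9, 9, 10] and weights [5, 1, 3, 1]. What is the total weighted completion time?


Compute p/w ratios and sort ascending (WSPT): [(7, 5), (9, 3), (9, 1), (10, 1)]
Compute weighted completion times:
  Job (p=7,w=5): C=7, w*C=5*7=35
  Job (p=9,w=3): C=16, w*C=3*16=48
  Job (p=9,w=1): C=25, w*C=1*25=25
  Job (p=10,w=1): C=35, w*C=1*35=35
Total weighted completion time = 143

143


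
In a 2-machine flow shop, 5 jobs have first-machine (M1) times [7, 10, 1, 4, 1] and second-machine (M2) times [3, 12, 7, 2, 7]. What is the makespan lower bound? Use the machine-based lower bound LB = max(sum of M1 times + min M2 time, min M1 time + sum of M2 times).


LB1 = sum(M1 times) + min(M2 times) = 23 + 2 = 25
LB2 = min(M1 times) + sum(M2 times) = 1 + 31 = 32
Lower bound = max(LB1, LB2) = max(25, 32) = 32

32


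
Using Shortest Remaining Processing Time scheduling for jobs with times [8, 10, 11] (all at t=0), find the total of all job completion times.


Since all jobs arrive at t=0, SRPT equals SPT ordering.
SPT order: [8, 10, 11]
Completion times:
  Job 1: p=8, C=8
  Job 2: p=10, C=18
  Job 3: p=11, C=29
Total completion time = 8 + 18 + 29 = 55

55


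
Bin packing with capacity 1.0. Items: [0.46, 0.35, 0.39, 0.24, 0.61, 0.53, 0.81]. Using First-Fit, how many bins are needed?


Place items sequentially using First-Fit:
  Item 0.46 -> new Bin 1
  Item 0.35 -> Bin 1 (now 0.81)
  Item 0.39 -> new Bin 2
  Item 0.24 -> Bin 2 (now 0.63)
  Item 0.61 -> new Bin 3
  Item 0.53 -> new Bin 4
  Item 0.81 -> new Bin 5
Total bins used = 5

5


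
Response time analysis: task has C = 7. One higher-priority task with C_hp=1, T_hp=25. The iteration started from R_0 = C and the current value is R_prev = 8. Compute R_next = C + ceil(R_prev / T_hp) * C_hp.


R_next = C + ceil(R_prev / T_hp) * C_hp
ceil(8 / 25) = ceil(0.32) = 1
Interference = 1 * 1 = 1
R_next = 7 + 1 = 8
R_next = R_prev, so the iteration has converged (response time = 8).

8


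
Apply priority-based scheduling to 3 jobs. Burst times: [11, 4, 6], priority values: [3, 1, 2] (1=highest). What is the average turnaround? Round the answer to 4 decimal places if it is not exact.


Sort by priority (ascending = highest first):
Order: [(1, 4), (2, 6), (3, 11)]
Completion times:
  Priority 1, burst=4, C=4
  Priority 2, burst=6, C=10
  Priority 3, burst=11, C=21
Average turnaround = 35/3 = 11.6667

11.6667


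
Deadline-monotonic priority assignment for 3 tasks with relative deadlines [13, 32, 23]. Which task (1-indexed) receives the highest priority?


Sort tasks by relative deadline (ascending):
  Task 1: deadline = 13
  Task 3: deadline = 23
  Task 2: deadline = 32
Priority order (highest first): [1, 3, 2]
Highest priority task = 1

1


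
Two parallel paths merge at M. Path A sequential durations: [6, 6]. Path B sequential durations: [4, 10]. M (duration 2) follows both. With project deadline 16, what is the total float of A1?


Forward pass: ES(A1) = sum of predecessors on chain A = 0
EF = ES + duration = 0 + 6 = 6
Backward pass: LF(M) = deadline = 16; LS(M) = 16 - 2 = 14
LF(A1) = LS(M) - sum(successors on chain A) = 14 - 6 = 8
LS = LF - duration = 8 - 6 = 2
Total float = LS - ES = 2 - 0 = 2

2


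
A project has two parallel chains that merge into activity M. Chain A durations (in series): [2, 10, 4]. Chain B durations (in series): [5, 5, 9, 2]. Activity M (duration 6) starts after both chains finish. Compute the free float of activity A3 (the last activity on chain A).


ES(A3) = sum of predecessors on chain A = 12
EF(A3) = ES + duration = 12 + 4 = 16
Successor of A3 is M. ES(M) = max(sum(A), sum(B)) = max(16, 21) = 21
Free float = ES(successor) - EF(current) = 21 - 16 = 5

5


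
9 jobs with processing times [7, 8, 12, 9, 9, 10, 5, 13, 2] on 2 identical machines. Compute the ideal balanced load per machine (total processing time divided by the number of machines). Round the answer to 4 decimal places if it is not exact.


Total processing time = 7 + 8 + 12 + 9 + 9 + 10 + 5 + 13 + 2 = 75
Number of machines = 2
Ideal balanced load = 75 / 2 = 37.5

37.5


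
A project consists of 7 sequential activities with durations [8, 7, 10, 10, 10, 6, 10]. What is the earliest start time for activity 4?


Activity 4 starts after activities 1 through 3 complete.
Predecessor durations: [8, 7, 10]
ES = 8 + 7 + 10 = 25

25


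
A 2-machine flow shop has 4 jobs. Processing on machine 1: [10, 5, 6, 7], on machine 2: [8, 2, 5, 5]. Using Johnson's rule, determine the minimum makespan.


Apply Johnson's rule:
  Group 1 (a <= b): []
  Group 2 (a > b): [(1, 10, 8), (3, 6, 5), (4, 7, 5), (2, 5, 2)]
Optimal job order: [1, 3, 4, 2]
Schedule:
  Job 1: M1 done at 10, M2 done at 18
  Job 3: M1 done at 16, M2 done at 23
  Job 4: M1 done at 23, M2 done at 28
  Job 2: M1 done at 28, M2 done at 30
Makespan = 30

30


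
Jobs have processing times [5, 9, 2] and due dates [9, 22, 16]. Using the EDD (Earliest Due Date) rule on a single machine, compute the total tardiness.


Sort by due date (EDD order): [(5, 9), (2, 16), (9, 22)]
Compute completion times and tardiness:
  Job 1: p=5, d=9, C=5, tardiness=max(0,5-9)=0
  Job 2: p=2, d=16, C=7, tardiness=max(0,7-16)=0
  Job 3: p=9, d=22, C=16, tardiness=max(0,16-22)=0
Total tardiness = 0

0


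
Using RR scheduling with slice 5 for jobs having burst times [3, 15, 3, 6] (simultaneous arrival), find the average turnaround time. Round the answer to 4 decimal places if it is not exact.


Time quantum = 5
Execution trace:
  J1 runs 3 units, time = 3
  J2 runs 5 units, time = 8
  J3 runs 3 units, time = 11
  J4 runs 5 units, time = 16
  J2 runs 5 units, time = 21
  J4 runs 1 units, time = 22
  J2 runs 5 units, time = 27
Finish times: [3, 27, 11, 22]
Average turnaround = 63/4 = 15.75

15.75


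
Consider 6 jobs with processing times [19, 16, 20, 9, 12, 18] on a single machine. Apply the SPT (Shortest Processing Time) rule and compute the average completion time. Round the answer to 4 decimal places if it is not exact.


Sort jobs by processing time (SPT order): [9, 12, 16, 18, 19, 20]
Compute completion times sequentially:
  Job 1: processing = 9, completes at 9
  Job 2: processing = 12, completes at 21
  Job 3: processing = 16, completes at 37
  Job 4: processing = 18, completes at 55
  Job 5: processing = 19, completes at 74
  Job 6: processing = 20, completes at 94
Sum of completion times = 290
Average completion time = 290/6 = 48.3333

48.3333


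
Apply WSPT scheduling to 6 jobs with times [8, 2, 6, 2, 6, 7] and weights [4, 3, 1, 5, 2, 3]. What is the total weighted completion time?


Compute p/w ratios and sort ascending (WSPT): [(2, 5), (2, 3), (8, 4), (7, 3), (6, 2), (6, 1)]
Compute weighted completion times:
  Job (p=2,w=5): C=2, w*C=5*2=10
  Job (p=2,w=3): C=4, w*C=3*4=12
  Job (p=8,w=4): C=12, w*C=4*12=48
  Job (p=7,w=3): C=19, w*C=3*19=57
  Job (p=6,w=2): C=25, w*C=2*25=50
  Job (p=6,w=1): C=31, w*C=1*31=31
Total weighted completion time = 208

208


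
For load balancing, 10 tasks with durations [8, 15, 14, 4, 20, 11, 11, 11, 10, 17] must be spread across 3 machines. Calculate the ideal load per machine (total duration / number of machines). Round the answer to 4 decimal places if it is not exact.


Total processing time = 8 + 15 + 14 + 4 + 20 + 11 + 11 + 11 + 10 + 17 = 121
Number of machines = 3
Ideal balanced load = 121 / 3 = 40.3333

40.3333


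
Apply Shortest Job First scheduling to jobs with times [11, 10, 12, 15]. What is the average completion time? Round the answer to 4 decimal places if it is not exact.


SJF order (ascending): [10, 11, 12, 15]
Completion times:
  Job 1: burst=10, C=10
  Job 2: burst=11, C=21
  Job 3: burst=12, C=33
  Job 4: burst=15, C=48
Average completion = 112/4 = 28.0

28.0


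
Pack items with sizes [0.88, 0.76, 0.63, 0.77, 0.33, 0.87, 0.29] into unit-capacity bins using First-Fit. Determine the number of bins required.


Place items sequentially using First-Fit:
  Item 0.88 -> new Bin 1
  Item 0.76 -> new Bin 2
  Item 0.63 -> new Bin 3
  Item 0.77 -> new Bin 4
  Item 0.33 -> Bin 3 (now 0.96)
  Item 0.87 -> new Bin 5
  Item 0.29 -> new Bin 6
Total bins used = 6

6


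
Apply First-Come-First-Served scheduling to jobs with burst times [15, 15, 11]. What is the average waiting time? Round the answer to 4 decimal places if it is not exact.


FCFS order (as given): [15, 15, 11]
Waiting times:
  Job 1: wait = 0
  Job 2: wait = 15
  Job 3: wait = 30
Sum of waiting times = 45
Average waiting time = 45/3 = 15.0

15.0


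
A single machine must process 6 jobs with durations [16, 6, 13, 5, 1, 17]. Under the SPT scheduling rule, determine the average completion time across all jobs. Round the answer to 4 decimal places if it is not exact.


Sort jobs by processing time (SPT order): [1, 5, 6, 13, 16, 17]
Compute completion times sequentially:
  Job 1: processing = 1, completes at 1
  Job 2: processing = 5, completes at 6
  Job 3: processing = 6, completes at 12
  Job 4: processing = 13, completes at 25
  Job 5: processing = 16, completes at 41
  Job 6: processing = 17, completes at 58
Sum of completion times = 143
Average completion time = 143/6 = 23.8333

23.8333


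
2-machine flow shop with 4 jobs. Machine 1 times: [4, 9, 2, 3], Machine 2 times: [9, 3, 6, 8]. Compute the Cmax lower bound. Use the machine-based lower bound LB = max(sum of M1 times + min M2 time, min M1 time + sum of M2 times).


LB1 = sum(M1 times) + min(M2 times) = 18 + 3 = 21
LB2 = min(M1 times) + sum(M2 times) = 2 + 26 = 28
Lower bound = max(LB1, LB2) = max(21, 28) = 28

28


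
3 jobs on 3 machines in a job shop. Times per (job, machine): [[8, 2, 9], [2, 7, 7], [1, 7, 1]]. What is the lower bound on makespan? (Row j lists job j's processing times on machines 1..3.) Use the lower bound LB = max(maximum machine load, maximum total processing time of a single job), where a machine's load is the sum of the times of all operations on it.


Machine loads:
  Machine 1: 8 + 2 + 1 = 11
  Machine 2: 2 + 7 + 7 = 16
  Machine 3: 9 + 7 + 1 = 17
Max machine load = 17
Job totals:
  Job 1: 19
  Job 2: 16
  Job 3: 9
Max job total = 19
Lower bound = max(17, 19) = 19

19


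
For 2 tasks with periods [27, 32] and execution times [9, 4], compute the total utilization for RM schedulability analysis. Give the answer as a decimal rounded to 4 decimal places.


Compute individual utilizations (exact fractions):
  Task 1: C/T = 9/27 = 1/3 (approx. 0.3333)
  Task 2: C/T = 4/32 = 1/8 (approx. 0.125)
Total utilization U = 1/3 + 1/8 = 11/24
Rounded to 4 decimal places: U = 0.4583
RM (Liu & Layland) bound for 2 tasks = 0.828427; compare with U = 11/24 (approx. 0.458333)
U <= bound, so schedulable by RM sufficient condition.

0.4583


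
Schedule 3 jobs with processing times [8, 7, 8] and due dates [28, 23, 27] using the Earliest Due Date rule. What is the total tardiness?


Sort by due date (EDD order): [(7, 23), (8, 27), (8, 28)]
Compute completion times and tardiness:
  Job 1: p=7, d=23, C=7, tardiness=max(0,7-23)=0
  Job 2: p=8, d=27, C=15, tardiness=max(0,15-27)=0
  Job 3: p=8, d=28, C=23, tardiness=max(0,23-28)=0
Total tardiness = 0

0


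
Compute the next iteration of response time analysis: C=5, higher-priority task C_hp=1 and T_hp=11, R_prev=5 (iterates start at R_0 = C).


R_next = C + ceil(R_prev / T_hp) * C_hp
ceil(5 / 11) = ceil(0.4545) = 1
Interference = 1 * 1 = 1
R_next = 5 + 1 = 6

6


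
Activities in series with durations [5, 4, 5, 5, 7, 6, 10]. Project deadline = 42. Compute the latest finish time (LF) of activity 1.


LF(activity 1) = deadline - sum of successor durations
Successors: activities 2 through 7 with durations [4, 5, 5, 7, 6, 10]
Sum of successor durations = 37
LF = 42 - 37 = 5

5


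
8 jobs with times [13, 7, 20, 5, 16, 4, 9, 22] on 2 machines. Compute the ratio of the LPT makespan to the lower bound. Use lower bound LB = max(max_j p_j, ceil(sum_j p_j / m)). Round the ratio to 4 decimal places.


LPT order: [22, 20, 16, 13, 9, 7, 5, 4]
Machine loads after assignment: [48, 48]
LPT makespan = 48
Lower bound = max(max_job, ceil(total/2)) = max(22, 48) = 48
Ratio = 48 / 48 = 1.0

1.0


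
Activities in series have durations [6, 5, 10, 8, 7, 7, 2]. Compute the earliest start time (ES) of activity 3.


Activity 3 starts after activities 1 through 2 complete.
Predecessor durations: [6, 5]
ES = 6 + 5 = 11

11


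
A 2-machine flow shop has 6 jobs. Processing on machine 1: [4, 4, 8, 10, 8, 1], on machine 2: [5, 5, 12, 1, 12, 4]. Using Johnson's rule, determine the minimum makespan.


Apply Johnson's rule:
  Group 1 (a <= b): [(6, 1, 4), (1, 4, 5), (2, 4, 5), (3, 8, 12), (5, 8, 12)]
  Group 2 (a > b): [(4, 10, 1)]
Optimal job order: [6, 1, 2, 3, 5, 4]
Schedule:
  Job 6: M1 done at 1, M2 done at 5
  Job 1: M1 done at 5, M2 done at 10
  Job 2: M1 done at 9, M2 done at 15
  Job 3: M1 done at 17, M2 done at 29
  Job 5: M1 done at 25, M2 done at 41
  Job 4: M1 done at 35, M2 done at 42
Makespan = 42

42


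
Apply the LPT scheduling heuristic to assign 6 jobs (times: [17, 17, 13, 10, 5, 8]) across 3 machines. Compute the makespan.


Sort jobs in decreasing order (LPT): [17, 17, 13, 10, 8, 5]
Assign each job to the least loaded machine:
  Machine 1: jobs [17, 8], load = 25
  Machine 2: jobs [17, 5], load = 22
  Machine 3: jobs [13, 10], load = 23
Makespan = max load = 25

25


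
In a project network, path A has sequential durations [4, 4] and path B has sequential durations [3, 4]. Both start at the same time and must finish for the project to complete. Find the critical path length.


Path A total = 4 + 4 = 8
Path B total = 3 + 4 = 7
Critical path = longest path = max(8, 7) = 8

8


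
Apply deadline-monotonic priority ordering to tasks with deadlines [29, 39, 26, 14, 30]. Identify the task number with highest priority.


Sort tasks by relative deadline (ascending):
  Task 4: deadline = 14
  Task 3: deadline = 26
  Task 1: deadline = 29
  Task 5: deadline = 30
  Task 2: deadline = 39
Priority order (highest first): [4, 3, 1, 5, 2]
Highest priority task = 4

4


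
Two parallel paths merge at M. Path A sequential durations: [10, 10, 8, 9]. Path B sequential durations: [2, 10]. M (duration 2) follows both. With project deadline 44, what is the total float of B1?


Forward pass: ES(B1) = sum of predecessors on chain B = 0
EF = ES + duration = 0 + 2 = 2
Backward pass: LF(M) = deadline = 44; LS(M) = 44 - 2 = 42
LF(B1) = LS(M) - sum(successors on chain B) = 42 - 10 = 32
LS = LF - duration = 32 - 2 = 30
Total float = LS - ES = 30 - 0 = 30

30


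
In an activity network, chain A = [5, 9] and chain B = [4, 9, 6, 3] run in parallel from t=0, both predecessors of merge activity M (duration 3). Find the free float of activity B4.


ES(B4) = sum of predecessors on chain B = 19
EF(B4) = ES + duration = 19 + 3 = 22
Successor of B4 is M. ES(M) = max(sum(A), sum(B)) = max(14, 22) = 22
Free float = ES(successor) - EF(current) = 22 - 22 = 0

0


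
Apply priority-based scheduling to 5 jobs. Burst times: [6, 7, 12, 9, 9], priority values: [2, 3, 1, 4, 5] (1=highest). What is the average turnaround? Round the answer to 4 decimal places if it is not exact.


Sort by priority (ascending = highest first):
Order: [(1, 12), (2, 6), (3, 7), (4, 9), (5, 9)]
Completion times:
  Priority 1, burst=12, C=12
  Priority 2, burst=6, C=18
  Priority 3, burst=7, C=25
  Priority 4, burst=9, C=34
  Priority 5, burst=9, C=43
Average turnaround = 132/5 = 26.4

26.4


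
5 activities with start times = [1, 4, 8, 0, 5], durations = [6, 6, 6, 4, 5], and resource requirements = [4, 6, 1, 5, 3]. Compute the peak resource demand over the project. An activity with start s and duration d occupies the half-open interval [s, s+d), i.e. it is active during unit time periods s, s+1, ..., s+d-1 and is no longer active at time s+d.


Each activity i is active on [start_i, start_i + duration_i).
Compute total resource usage per time slot:
  t=0: active resources = [5], total = 5
  t=1: active resources = [4, 5], total = 9
  t=2: active resources = [4, 5], total = 9
  t=3: active resources = [4, 5], total = 9
  t=4: active resources = [4, 6], total = 10
  t=5: active resources = [4, 6, 3], total = 13
  t=6: active resources = [4, 6, 3], total = 13
  t=7: active resources = [6, 3], total = 9
  t=8: active resources = [6, 1, 3], total = 10
  t=9: active resources = [6, 1, 3], total = 10
  t=10: active resources = [1], total = 1
  t=11: active resources = [1], total = 1
  t=12: active resources = [1], total = 1
  t=13: active resources = [1], total = 1
Peak resource demand = 13

13


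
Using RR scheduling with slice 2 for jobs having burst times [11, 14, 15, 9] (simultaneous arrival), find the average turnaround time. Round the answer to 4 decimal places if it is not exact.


Time quantum = 2
Execution trace:
  J1 runs 2 units, time = 2
  J2 runs 2 units, time = 4
  J3 runs 2 units, time = 6
  J4 runs 2 units, time = 8
  J1 runs 2 units, time = 10
  J2 runs 2 units, time = 12
  J3 runs 2 units, time = 14
  J4 runs 2 units, time = 16
  J1 runs 2 units, time = 18
  J2 runs 2 units, time = 20
  J3 runs 2 units, time = 22
  J4 runs 2 units, time = 24
  J1 runs 2 units, time = 26
  J2 runs 2 units, time = 28
  J3 runs 2 units, time = 30
  J4 runs 2 units, time = 32
  J1 runs 2 units, time = 34
  J2 runs 2 units, time = 36
  J3 runs 2 units, time = 38
  J4 runs 1 units, time = 39
  J1 runs 1 units, time = 40
  J2 runs 2 units, time = 42
  J3 runs 2 units, time = 44
  J2 runs 2 units, time = 46
  J3 runs 2 units, time = 48
  J3 runs 1 units, time = 49
Finish times: [40, 46, 49, 39]
Average turnaround = 174/4 = 43.5

43.5


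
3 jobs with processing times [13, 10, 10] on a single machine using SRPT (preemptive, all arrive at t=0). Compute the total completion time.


Since all jobs arrive at t=0, SRPT equals SPT ordering.
SPT order: [10, 10, 13]
Completion times:
  Job 1: p=10, C=10
  Job 2: p=10, C=20
  Job 3: p=13, C=33
Total completion time = 10 + 20 + 33 = 63

63


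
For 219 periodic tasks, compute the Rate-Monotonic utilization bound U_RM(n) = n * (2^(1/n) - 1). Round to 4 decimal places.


Compute 2^(1/219) = 1.0031700697
Subtract 1: 1.0031700697 - 1 = 0.0031700697
Multiply by n: 219 * 0.0031700697 = 0.6942452643
Round to 4 dp: 0.6942

0.6942


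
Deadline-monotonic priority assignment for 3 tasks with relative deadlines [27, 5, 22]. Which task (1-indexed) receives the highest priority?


Sort tasks by relative deadline (ascending):
  Task 2: deadline = 5
  Task 3: deadline = 22
  Task 1: deadline = 27
Priority order (highest first): [2, 3, 1]
Highest priority task = 2

2


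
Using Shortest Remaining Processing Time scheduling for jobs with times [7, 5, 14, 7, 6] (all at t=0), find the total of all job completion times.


Since all jobs arrive at t=0, SRPT equals SPT ordering.
SPT order: [5, 6, 7, 7, 14]
Completion times:
  Job 1: p=5, C=5
  Job 2: p=6, C=11
  Job 3: p=7, C=18
  Job 4: p=7, C=25
  Job 5: p=14, C=39
Total completion time = 5 + 11 + 18 + 25 + 39 = 98

98


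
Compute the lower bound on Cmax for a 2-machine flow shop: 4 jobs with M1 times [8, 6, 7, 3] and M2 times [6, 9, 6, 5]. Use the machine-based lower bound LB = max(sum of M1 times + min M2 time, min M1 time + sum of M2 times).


LB1 = sum(M1 times) + min(M2 times) = 24 + 5 = 29
LB2 = min(M1 times) + sum(M2 times) = 3 + 26 = 29
Lower bound = max(LB1, LB2) = max(29, 29) = 29

29


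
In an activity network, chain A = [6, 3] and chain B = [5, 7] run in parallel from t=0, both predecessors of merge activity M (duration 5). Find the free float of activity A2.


ES(A2) = sum of predecessors on chain A = 6
EF(A2) = ES + duration = 6 + 3 = 9
Successor of A2 is M. ES(M) = max(sum(A), sum(B)) = max(9, 12) = 12
Free float = ES(successor) - EF(current) = 12 - 9 = 3

3


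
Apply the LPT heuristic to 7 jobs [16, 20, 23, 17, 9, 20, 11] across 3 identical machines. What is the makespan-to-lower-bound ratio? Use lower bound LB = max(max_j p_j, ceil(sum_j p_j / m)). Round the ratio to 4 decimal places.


LPT order: [23, 20, 20, 17, 16, 11, 9]
Machine loads after assignment: [43, 37, 36]
LPT makespan = 43
Lower bound = max(max_job, ceil(total/3)) = max(23, 39) = 39
Ratio = 43 / 39 = 1.1026

1.1026


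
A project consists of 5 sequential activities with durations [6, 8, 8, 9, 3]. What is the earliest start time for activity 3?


Activity 3 starts after activities 1 through 2 complete.
Predecessor durations: [6, 8]
ES = 6 + 8 = 14

14


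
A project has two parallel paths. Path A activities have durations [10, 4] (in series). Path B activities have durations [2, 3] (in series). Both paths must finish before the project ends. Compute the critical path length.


Path A total = 10 + 4 = 14
Path B total = 2 + 3 = 5
Critical path = longest path = max(14, 5) = 14

14


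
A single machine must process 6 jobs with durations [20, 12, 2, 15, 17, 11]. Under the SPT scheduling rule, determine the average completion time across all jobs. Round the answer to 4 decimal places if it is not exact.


Sort jobs by processing time (SPT order): [2, 11, 12, 15, 17, 20]
Compute completion times sequentially:
  Job 1: processing = 2, completes at 2
  Job 2: processing = 11, completes at 13
  Job 3: processing = 12, completes at 25
  Job 4: processing = 15, completes at 40
  Job 5: processing = 17, completes at 57
  Job 6: processing = 20, completes at 77
Sum of completion times = 214
Average completion time = 214/6 = 35.6667

35.6667


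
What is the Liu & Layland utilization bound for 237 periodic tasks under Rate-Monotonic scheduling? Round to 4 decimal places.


Compute 2^(1/237) = 1.0029289527
Subtract 1: 1.0029289527 - 1 = 0.0029289527
Multiply by n: 237 * 0.0029289527 = 0.6941617899
Round to 4 dp: 0.6942

0.6942


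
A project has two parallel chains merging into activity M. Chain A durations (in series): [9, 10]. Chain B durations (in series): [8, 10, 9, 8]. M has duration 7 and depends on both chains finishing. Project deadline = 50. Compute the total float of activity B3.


Forward pass: ES(B3) = sum of predecessors on chain B = 18
EF = ES + duration = 18 + 9 = 27
Backward pass: LF(M) = deadline = 50; LS(M) = 50 - 7 = 43
LF(B3) = LS(M) - sum(successors on chain B) = 43 - 8 = 35
LS = LF - duration = 35 - 9 = 26
Total float = LS - ES = 26 - 18 = 8

8


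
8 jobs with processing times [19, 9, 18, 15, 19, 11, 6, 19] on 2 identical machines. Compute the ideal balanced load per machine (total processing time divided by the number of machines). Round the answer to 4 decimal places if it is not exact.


Total processing time = 19 + 9 + 18 + 15 + 19 + 11 + 6 + 19 = 116
Number of machines = 2
Ideal balanced load = 116 / 2 = 58.0

58.0


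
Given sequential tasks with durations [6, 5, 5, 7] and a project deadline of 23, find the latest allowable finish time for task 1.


LF(activity 1) = deadline - sum of successor durations
Successors: activities 2 through 4 with durations [5, 5, 7]
Sum of successor durations = 17
LF = 23 - 17 = 6

6


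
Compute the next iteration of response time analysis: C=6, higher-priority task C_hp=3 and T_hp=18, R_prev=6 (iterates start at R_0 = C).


R_next = C + ceil(R_prev / T_hp) * C_hp
ceil(6 / 18) = ceil(0.3333) = 1
Interference = 1 * 3 = 3
R_next = 6 + 3 = 9

9


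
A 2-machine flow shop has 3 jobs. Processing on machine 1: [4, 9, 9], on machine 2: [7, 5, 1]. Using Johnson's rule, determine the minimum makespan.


Apply Johnson's rule:
  Group 1 (a <= b): [(1, 4, 7)]
  Group 2 (a > b): [(2, 9, 5), (3, 9, 1)]
Optimal job order: [1, 2, 3]
Schedule:
  Job 1: M1 done at 4, M2 done at 11
  Job 2: M1 done at 13, M2 done at 18
  Job 3: M1 done at 22, M2 done at 23
Makespan = 23

23


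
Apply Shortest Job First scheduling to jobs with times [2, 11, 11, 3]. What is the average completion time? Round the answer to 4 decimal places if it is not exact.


SJF order (ascending): [2, 3, 11, 11]
Completion times:
  Job 1: burst=2, C=2
  Job 2: burst=3, C=5
  Job 3: burst=11, C=16
  Job 4: burst=11, C=27
Average completion = 50/4 = 12.5

12.5


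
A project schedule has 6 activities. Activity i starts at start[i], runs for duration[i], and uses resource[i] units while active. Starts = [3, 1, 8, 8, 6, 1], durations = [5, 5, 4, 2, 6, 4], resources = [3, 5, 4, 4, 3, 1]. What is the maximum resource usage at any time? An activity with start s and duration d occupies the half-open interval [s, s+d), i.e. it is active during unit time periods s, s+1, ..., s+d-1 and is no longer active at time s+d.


Each activity i is active on [start_i, start_i + duration_i).
Compute total resource usage per time slot:
  t=0: active resources = [], total = 0
  t=1: active resources = [5, 1], total = 6
  t=2: active resources = [5, 1], total = 6
  t=3: active resources = [3, 5, 1], total = 9
  t=4: active resources = [3, 5, 1], total = 9
  t=5: active resources = [3, 5], total = 8
  t=6: active resources = [3, 3], total = 6
  t=7: active resources = [3, 3], total = 6
  t=8: active resources = [4, 4, 3], total = 11
  t=9: active resources = [4, 4, 3], total = 11
  t=10: active resources = [4, 3], total = 7
  t=11: active resources = [4, 3], total = 7
Peak resource demand = 11

11


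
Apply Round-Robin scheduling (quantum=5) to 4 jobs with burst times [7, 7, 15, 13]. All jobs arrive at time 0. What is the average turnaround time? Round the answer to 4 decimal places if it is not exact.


Time quantum = 5
Execution trace:
  J1 runs 5 units, time = 5
  J2 runs 5 units, time = 10
  J3 runs 5 units, time = 15
  J4 runs 5 units, time = 20
  J1 runs 2 units, time = 22
  J2 runs 2 units, time = 24
  J3 runs 5 units, time = 29
  J4 runs 5 units, time = 34
  J3 runs 5 units, time = 39
  J4 runs 3 units, time = 42
Finish times: [22, 24, 39, 42]
Average turnaround = 127/4 = 31.75

31.75


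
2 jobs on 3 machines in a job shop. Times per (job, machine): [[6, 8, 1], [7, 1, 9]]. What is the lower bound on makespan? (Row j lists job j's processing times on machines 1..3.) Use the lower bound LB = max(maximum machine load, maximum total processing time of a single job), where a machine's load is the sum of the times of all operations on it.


Machine loads:
  Machine 1: 6 + 7 = 13
  Machine 2: 8 + 1 = 9
  Machine 3: 1 + 9 = 10
Max machine load = 13
Job totals:
  Job 1: 15
  Job 2: 17
Max job total = 17
Lower bound = max(13, 17) = 17

17


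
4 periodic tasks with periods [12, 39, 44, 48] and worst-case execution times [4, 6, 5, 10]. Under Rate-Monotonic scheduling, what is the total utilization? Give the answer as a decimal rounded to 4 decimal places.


Compute individual utilizations (exact fractions):
  Task 1: C/T = 4/12 = 1/3 (approx. 0.3333)
  Task 2: C/T = 6/39 = 2/13 (approx. 0.1538)
  Task 3: C/T = 5/44 (approx. 0.1136)
  Task 4: C/T = 10/48 = 5/24 (approx. 0.2083)
Total utilization U = 1/3 + 2/13 + 5/44 + 5/24 = 2777/3432
Rounded to 4 decimal places: U = 0.8091
RM (Liu & Layland) bound for 4 tasks = 0.756828; compare with U = 2777/3432 (approx. 0.809149)
bound < U <= 1, so the RM sufficient condition is not met (inconclusive; an exact test such as response-time analysis is needed).

0.8091


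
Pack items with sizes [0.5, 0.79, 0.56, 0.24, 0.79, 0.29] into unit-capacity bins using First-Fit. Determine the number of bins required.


Place items sequentially using First-Fit:
  Item 0.5 -> new Bin 1
  Item 0.79 -> new Bin 2
  Item 0.56 -> new Bin 3
  Item 0.24 -> Bin 1 (now 0.74)
  Item 0.79 -> new Bin 4
  Item 0.29 -> Bin 3 (now 0.85)
Total bins used = 4

4


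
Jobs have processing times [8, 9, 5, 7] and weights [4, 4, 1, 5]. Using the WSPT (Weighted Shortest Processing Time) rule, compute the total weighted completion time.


Compute p/w ratios and sort ascending (WSPT): [(7, 5), (8, 4), (9, 4), (5, 1)]
Compute weighted completion times:
  Job (p=7,w=5): C=7, w*C=5*7=35
  Job (p=8,w=4): C=15, w*C=4*15=60
  Job (p=9,w=4): C=24, w*C=4*24=96
  Job (p=5,w=1): C=29, w*C=1*29=29
Total weighted completion time = 220

220


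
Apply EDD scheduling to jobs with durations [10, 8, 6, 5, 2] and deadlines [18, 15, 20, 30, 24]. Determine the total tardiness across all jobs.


Sort by due date (EDD order): [(8, 15), (10, 18), (6, 20), (2, 24), (5, 30)]
Compute completion times and tardiness:
  Job 1: p=8, d=15, C=8, tardiness=max(0,8-15)=0
  Job 2: p=10, d=18, C=18, tardiness=max(0,18-18)=0
  Job 3: p=6, d=20, C=24, tardiness=max(0,24-20)=4
  Job 4: p=2, d=24, C=26, tardiness=max(0,26-24)=2
  Job 5: p=5, d=30, C=31, tardiness=max(0,31-30)=1
Total tardiness = 7

7


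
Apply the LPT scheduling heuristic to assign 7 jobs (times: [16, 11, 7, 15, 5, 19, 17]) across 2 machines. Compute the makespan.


Sort jobs in decreasing order (LPT): [19, 17, 16, 15, 11, 7, 5]
Assign each job to the least loaded machine:
  Machine 1: jobs [19, 15, 7, 5], load = 46
  Machine 2: jobs [17, 16, 11], load = 44
Makespan = max load = 46

46


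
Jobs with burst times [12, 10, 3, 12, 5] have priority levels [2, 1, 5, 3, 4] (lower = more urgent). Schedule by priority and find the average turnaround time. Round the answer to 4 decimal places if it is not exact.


Sort by priority (ascending = highest first):
Order: [(1, 10), (2, 12), (3, 12), (4, 5), (5, 3)]
Completion times:
  Priority 1, burst=10, C=10
  Priority 2, burst=12, C=22
  Priority 3, burst=12, C=34
  Priority 4, burst=5, C=39
  Priority 5, burst=3, C=42
Average turnaround = 147/5 = 29.4

29.4


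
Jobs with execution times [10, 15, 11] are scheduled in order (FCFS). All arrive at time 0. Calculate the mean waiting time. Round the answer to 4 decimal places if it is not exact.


FCFS order (as given): [10, 15, 11]
Waiting times:
  Job 1: wait = 0
  Job 2: wait = 10
  Job 3: wait = 25
Sum of waiting times = 35
Average waiting time = 35/3 = 11.6667

11.6667


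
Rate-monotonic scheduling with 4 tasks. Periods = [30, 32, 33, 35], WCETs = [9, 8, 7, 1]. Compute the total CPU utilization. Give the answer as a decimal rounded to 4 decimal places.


Compute individual utilizations (exact fractions):
  Task 1: C/T = 9/30 = 3/10 (approx. 0.3)
  Task 2: C/T = 8/32 = 1/4 (approx. 0.25)
  Task 3: C/T = 7/33 (approx. 0.2121)
  Task 4: C/T = 1/35 (approx. 0.0286)
Total utilization U = 3/10 + 1/4 + 7/33 + 1/35 = 3653/4620
Rounded to 4 decimal places: U = 0.7907
RM (Liu & Layland) bound for 4 tasks = 0.756828; compare with U = 3653/4620 (approx. 0.790693)
bound < U <= 1, so the RM sufficient condition is not met (inconclusive; an exact test such as response-time analysis is needed).

0.7907


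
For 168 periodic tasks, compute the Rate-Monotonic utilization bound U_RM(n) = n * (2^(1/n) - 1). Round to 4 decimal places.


Compute 2^(1/168) = 1.0041343992
Subtract 1: 1.0041343992 - 1 = 0.0041343992
Multiply by n: 168 * 0.0041343992 = 0.6945790656
Round to 4 dp: 0.6946

0.6946


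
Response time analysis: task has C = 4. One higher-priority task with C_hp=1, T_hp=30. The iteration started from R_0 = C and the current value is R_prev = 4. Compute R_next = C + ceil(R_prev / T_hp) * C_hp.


R_next = C + ceil(R_prev / T_hp) * C_hp
ceil(4 / 30) = ceil(0.1333) = 1
Interference = 1 * 1 = 1
R_next = 4 + 1 = 5

5


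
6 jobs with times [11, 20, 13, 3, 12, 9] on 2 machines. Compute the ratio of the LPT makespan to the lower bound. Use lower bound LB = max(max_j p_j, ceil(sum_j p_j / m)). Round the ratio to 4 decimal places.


LPT order: [20, 13, 12, 11, 9, 3]
Machine loads after assignment: [34, 34]
LPT makespan = 34
Lower bound = max(max_job, ceil(total/2)) = max(20, 34) = 34
Ratio = 34 / 34 = 1.0

1.0


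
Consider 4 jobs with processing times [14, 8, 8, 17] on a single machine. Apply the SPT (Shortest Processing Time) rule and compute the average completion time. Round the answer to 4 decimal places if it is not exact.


Sort jobs by processing time (SPT order): [8, 8, 14, 17]
Compute completion times sequentially:
  Job 1: processing = 8, completes at 8
  Job 2: processing = 8, completes at 16
  Job 3: processing = 14, completes at 30
  Job 4: processing = 17, completes at 47
Sum of completion times = 101
Average completion time = 101/4 = 25.25

25.25


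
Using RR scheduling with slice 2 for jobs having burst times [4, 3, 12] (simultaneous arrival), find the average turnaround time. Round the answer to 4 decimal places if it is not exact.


Time quantum = 2
Execution trace:
  J1 runs 2 units, time = 2
  J2 runs 2 units, time = 4
  J3 runs 2 units, time = 6
  J1 runs 2 units, time = 8
  J2 runs 1 units, time = 9
  J3 runs 2 units, time = 11
  J3 runs 2 units, time = 13
  J3 runs 2 units, time = 15
  J3 runs 2 units, time = 17
  J3 runs 2 units, time = 19
Finish times: [8, 9, 19]
Average turnaround = 36/3 = 12.0

12.0


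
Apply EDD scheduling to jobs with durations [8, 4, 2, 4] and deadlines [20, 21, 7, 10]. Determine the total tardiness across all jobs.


Sort by due date (EDD order): [(2, 7), (4, 10), (8, 20), (4, 21)]
Compute completion times and tardiness:
  Job 1: p=2, d=7, C=2, tardiness=max(0,2-7)=0
  Job 2: p=4, d=10, C=6, tardiness=max(0,6-10)=0
  Job 3: p=8, d=20, C=14, tardiness=max(0,14-20)=0
  Job 4: p=4, d=21, C=18, tardiness=max(0,18-21)=0
Total tardiness = 0

0


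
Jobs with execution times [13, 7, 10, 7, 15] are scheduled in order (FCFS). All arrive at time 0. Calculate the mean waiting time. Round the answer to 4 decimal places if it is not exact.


FCFS order (as given): [13, 7, 10, 7, 15]
Waiting times:
  Job 1: wait = 0
  Job 2: wait = 13
  Job 3: wait = 20
  Job 4: wait = 30
  Job 5: wait = 37
Sum of waiting times = 100
Average waiting time = 100/5 = 20.0

20.0


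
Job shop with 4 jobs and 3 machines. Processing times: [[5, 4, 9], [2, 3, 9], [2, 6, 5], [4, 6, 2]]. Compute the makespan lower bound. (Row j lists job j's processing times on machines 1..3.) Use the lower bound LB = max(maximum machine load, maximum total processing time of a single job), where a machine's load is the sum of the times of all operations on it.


Machine loads:
  Machine 1: 5 + 2 + 2 + 4 = 13
  Machine 2: 4 + 3 + 6 + 6 = 19
  Machine 3: 9 + 9 + 5 + 2 = 25
Max machine load = 25
Job totals:
  Job 1: 18
  Job 2: 14
  Job 3: 13
  Job 4: 12
Max job total = 18
Lower bound = max(25, 18) = 25

25


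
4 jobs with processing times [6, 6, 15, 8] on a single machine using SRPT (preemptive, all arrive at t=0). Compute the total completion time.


Since all jobs arrive at t=0, SRPT equals SPT ordering.
SPT order: [6, 6, 8, 15]
Completion times:
  Job 1: p=6, C=6
  Job 2: p=6, C=12
  Job 3: p=8, C=20
  Job 4: p=15, C=35
Total completion time = 6 + 12 + 20 + 35 = 73

73


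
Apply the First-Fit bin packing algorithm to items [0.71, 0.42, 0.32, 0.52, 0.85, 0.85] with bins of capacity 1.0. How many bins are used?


Place items sequentially using First-Fit:
  Item 0.71 -> new Bin 1
  Item 0.42 -> new Bin 2
  Item 0.32 -> Bin 2 (now 0.74)
  Item 0.52 -> new Bin 3
  Item 0.85 -> new Bin 4
  Item 0.85 -> new Bin 5
Total bins used = 5

5


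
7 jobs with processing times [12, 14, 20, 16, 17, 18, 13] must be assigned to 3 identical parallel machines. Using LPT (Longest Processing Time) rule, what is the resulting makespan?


Sort jobs in decreasing order (LPT): [20, 18, 17, 16, 14, 13, 12]
Assign each job to the least loaded machine:
  Machine 1: jobs [20, 13], load = 33
  Machine 2: jobs [18, 14, 12], load = 44
  Machine 3: jobs [17, 16], load = 33
Makespan = max load = 44

44


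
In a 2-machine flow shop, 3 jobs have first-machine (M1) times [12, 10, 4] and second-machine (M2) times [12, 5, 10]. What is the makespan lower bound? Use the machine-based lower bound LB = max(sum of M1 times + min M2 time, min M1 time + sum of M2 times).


LB1 = sum(M1 times) + min(M2 times) = 26 + 5 = 31
LB2 = min(M1 times) + sum(M2 times) = 4 + 27 = 31
Lower bound = max(LB1, LB2) = max(31, 31) = 31

31


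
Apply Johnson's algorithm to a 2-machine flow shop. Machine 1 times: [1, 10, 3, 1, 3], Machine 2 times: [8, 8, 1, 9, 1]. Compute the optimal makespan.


Apply Johnson's rule:
  Group 1 (a <= b): [(1, 1, 8), (4, 1, 9)]
  Group 2 (a > b): [(2, 10, 8), (3, 3, 1), (5, 3, 1)]
Optimal job order: [1, 4, 2, 3, 5]
Schedule:
  Job 1: M1 done at 1, M2 done at 9
  Job 4: M1 done at 2, M2 done at 18
  Job 2: M1 done at 12, M2 done at 26
  Job 3: M1 done at 15, M2 done at 27
  Job 5: M1 done at 18, M2 done at 28
Makespan = 28

28


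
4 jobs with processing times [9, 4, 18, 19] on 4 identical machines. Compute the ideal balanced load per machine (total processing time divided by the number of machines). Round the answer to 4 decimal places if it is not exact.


Total processing time = 9 + 4 + 18 + 19 = 50
Number of machines = 4
Ideal balanced load = 50 / 4 = 12.5

12.5


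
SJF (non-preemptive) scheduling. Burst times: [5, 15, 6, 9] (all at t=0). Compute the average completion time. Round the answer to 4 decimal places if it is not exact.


SJF order (ascending): [5, 6, 9, 15]
Completion times:
  Job 1: burst=5, C=5
  Job 2: burst=6, C=11
  Job 3: burst=9, C=20
  Job 4: burst=15, C=35
Average completion = 71/4 = 17.75

17.75
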